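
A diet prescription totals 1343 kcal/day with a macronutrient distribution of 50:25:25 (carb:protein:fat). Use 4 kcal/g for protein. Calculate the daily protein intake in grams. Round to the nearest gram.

84 g/day

Protein energy = 25% × 1343 = 335.75 kcal.
At 4 kcal/g: 335.75 ÷ 4 = 83.9375 g.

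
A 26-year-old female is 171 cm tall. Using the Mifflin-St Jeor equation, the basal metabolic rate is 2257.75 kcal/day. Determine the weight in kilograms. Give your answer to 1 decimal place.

148.0 kg

2257.75 = 10·W + 6.25(171) − 5(26) − 161
10·W = 2257.75 − 777.75 = 1480, so W = 148 kg.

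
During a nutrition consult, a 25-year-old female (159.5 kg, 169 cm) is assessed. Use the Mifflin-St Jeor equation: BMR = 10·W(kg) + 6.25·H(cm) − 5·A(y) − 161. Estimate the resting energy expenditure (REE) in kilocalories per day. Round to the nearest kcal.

Mifflin-St Jeor (female): BMR = 10(159.5) + 6.25(169) − 5(25) − 161 = 1595 + 1056.25 − 125 − 161 = 2365.25 kcal/day.

2365 kilocalories per day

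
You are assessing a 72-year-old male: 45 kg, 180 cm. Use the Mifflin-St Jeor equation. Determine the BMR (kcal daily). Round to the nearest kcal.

1220 kcal daily

Mifflin-St Jeor (male): BMR = 10(45) + 6.25(180) − 5(72) + 5 = 450 + 1125 − 360 + 5 = 1220 kcal/day.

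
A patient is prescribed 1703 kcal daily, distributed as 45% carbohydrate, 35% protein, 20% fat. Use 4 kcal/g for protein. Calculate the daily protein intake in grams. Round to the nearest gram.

149 g/day

Protein energy = 35% × 1703 = 596.05 kcal.
At 4 kcal/g: 596.05 ÷ 4 = 149.0125 g.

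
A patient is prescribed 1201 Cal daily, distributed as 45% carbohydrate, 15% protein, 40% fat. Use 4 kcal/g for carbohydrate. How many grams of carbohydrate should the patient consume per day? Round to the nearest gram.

135 g/day

Carbohydrate energy = 45% × 1201 = 540.45 kcal.
At 4 kcal/g: 540.45 ÷ 4 = 135.1125 g.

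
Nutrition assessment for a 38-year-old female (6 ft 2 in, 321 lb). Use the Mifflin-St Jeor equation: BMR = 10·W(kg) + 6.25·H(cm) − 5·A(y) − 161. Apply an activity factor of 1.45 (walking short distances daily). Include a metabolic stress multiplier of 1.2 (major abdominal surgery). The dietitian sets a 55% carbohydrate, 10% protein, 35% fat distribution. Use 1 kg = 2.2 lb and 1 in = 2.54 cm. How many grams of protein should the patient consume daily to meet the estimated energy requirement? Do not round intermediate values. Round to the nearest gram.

Convert to metric: weight = 321 ÷ 2.2 = 145.9091 kg; height = (6×12 + 2) × 2.54 = 74 × 2.54 = 187.96 cm.
Mifflin-St Jeor (female): BMR = 10(145.9091) + 6.25(187.96) − 5(38) − 161 = 1459.0909 + 1174.75 − 190 − 161 = 2282.8409 kcal/day.
TEE = 2282.8409 × 1.45 = 3310.1193 kcal/day.
With stress factor 1.2: 3310.1193 × 1.2 = 3972.1432 kcal/day.
Protein energy = 10% × 3972.1432 = 397.2143 kcal.
Protein = 397.2143 ÷ 4 kcal/g = 99.3036 g.

99 g/day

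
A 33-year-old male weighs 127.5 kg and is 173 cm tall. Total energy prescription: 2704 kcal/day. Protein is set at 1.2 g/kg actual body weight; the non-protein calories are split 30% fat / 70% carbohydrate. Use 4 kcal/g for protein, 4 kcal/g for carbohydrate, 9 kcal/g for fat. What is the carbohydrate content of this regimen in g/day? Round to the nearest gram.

366 g/day

Protein = 1.2 × 127.5 = 153 g → 153 × 4 = 612 kcal.
Non-protein calories = 2704 − 612 = 2092 kcal.
Fat: 30% × 2092 = 627.6 kcal; carbohydrate: 1464.4 kcal.
Carbohydrate: 1464.4 kcal ÷ 4 kcal/g = 366.1 g.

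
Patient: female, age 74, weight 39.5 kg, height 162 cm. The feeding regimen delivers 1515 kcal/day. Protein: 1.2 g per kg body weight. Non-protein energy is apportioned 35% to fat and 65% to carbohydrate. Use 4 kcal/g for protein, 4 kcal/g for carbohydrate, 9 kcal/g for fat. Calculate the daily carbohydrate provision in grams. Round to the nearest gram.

215 g/day

Protein = 1.2 × 39.5 = 47.4 g → 47.4 × 4 = 189.6 kcal.
Non-protein calories = 1515 − 189.6 = 1325.4 kcal.
Fat: 35% × 1325.4 = 463.89 kcal; carbohydrate: 861.51 kcal.
Carbohydrate: 861.51 kcal ÷ 4 kcal/g = 215.3775 g.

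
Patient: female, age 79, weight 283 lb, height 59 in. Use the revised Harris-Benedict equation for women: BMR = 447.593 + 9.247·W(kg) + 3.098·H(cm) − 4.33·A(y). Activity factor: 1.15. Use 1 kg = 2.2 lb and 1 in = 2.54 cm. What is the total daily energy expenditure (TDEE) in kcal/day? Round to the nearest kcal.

2023 kcal/day

Convert to metric: weight = 283 ÷ 2.2 = 128.6364 kg; height = 59 × 2.54 = 149.86 cm.
Harris-Benedict: BMR = 447.593 + 9.247(128.6364) + 3.098(149.86) − 4.33(79) = 1759.2897 kcal/day.
TEE = BMR × activity factor = 1759.2897 × 1.15 = 2023.1832 kcal/day.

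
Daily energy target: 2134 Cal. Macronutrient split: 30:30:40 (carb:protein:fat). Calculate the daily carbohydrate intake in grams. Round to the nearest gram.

Carbohydrate energy = 30% × 2134 = 640.2 kcal.
At 4 kcal/g: 640.2 ÷ 4 = 160.05 g.

160 g/day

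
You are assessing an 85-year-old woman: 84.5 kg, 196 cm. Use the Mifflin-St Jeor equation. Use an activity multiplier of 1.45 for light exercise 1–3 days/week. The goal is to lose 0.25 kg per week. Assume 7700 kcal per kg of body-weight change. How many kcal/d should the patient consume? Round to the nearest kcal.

1877 kcal/d

Mifflin-St Jeor (female): BMR = 10(84.5) + 6.25(196) − 5(85) − 161 = 845 + 1225 − 425 − 161 = 1484 kcal/day.
TEE = 1484 × 1.45 = 2151.8 kcal/day.
Required daily deficit = 0.25 × 7700 ÷ 7 = 275 kcal/day.
Target intake = 2151.8 − 275 = 1876.8 kcal/day.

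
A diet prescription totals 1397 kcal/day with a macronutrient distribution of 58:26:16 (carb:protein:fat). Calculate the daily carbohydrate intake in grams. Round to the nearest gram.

203 g/day

Carbohydrate energy = 58% × 1397 = 810.26 kcal.
At 4 kcal/g: 810.26 ÷ 4 = 202.565 g.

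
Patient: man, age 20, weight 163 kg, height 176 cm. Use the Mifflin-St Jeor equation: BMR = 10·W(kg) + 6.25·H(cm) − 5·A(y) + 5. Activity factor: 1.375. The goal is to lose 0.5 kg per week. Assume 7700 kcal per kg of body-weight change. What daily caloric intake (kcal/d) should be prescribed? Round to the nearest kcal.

3073 kcal/d

Mifflin-St Jeor (male): BMR = 10(163) + 6.25(176) − 5(20) + 5 = 1630 + 1100 − 100 + 5 = 2635 kcal/day.
TEE = 2635 × 1.375 = 3623.125 kcal/day.
Required daily deficit = 0.5 × 7700 ÷ 7 = 550 kcal/day.
Target intake = 3623.125 − 550 = 3073.125 kcal/day.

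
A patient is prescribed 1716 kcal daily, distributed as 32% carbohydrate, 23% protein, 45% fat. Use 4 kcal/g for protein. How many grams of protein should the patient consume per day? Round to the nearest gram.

99 g/day

Protein energy = 23% × 1716 = 394.68 kcal.
At 4 kcal/g: 394.68 ÷ 4 = 98.67 g.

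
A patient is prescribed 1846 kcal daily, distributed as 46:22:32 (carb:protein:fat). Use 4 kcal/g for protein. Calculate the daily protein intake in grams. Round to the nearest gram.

102 g/day

Protein energy = 22% × 1846 = 406.12 kcal.
At 4 kcal/g: 406.12 ÷ 4 = 101.53 g.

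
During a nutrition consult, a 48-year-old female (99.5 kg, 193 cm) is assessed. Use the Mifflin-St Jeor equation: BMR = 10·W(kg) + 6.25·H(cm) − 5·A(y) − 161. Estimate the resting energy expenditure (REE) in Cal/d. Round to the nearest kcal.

1800 Cal/d

Mifflin-St Jeor (female): BMR = 10(99.5) + 6.25(193) − 5(48) − 161 = 995 + 1206.25 − 240 − 161 = 1800.25 kcal/day.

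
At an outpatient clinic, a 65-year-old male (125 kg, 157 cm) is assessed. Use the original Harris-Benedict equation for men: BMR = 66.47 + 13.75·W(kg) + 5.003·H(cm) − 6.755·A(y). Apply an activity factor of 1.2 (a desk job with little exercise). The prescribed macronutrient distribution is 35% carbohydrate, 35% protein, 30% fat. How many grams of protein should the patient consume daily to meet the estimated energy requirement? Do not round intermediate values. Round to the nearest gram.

Harris-Benedict: BMR = 66.47 + 13.75(125) + 5.003(157) − 6.755(65) = 2131.616 kcal/day.
TEE = 2131.616 × 1.2 = 2557.9392 kcal/day.
Protein energy = 35% × 2557.9392 = 895.2787 kcal.
Protein = 895.2787 ÷ 4 kcal/g = 223.8197 g.

224 g/day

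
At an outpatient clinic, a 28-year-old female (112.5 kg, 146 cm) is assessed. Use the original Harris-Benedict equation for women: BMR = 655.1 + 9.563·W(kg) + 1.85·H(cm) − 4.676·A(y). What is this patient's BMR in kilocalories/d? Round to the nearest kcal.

1870 kilocalories/d

Harris-Benedict: BMR = 655.1 + 9.563(112.5) + 1.85(146) − 4.676(28) = 1870.1095 kcal/day.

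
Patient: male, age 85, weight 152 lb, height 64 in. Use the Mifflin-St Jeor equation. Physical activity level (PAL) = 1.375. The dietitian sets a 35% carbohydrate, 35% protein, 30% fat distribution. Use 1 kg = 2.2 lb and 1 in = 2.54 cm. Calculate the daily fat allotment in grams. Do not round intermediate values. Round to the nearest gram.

59 g/day

Convert to metric: weight = 152 ÷ 2.2 = 69.0909 kg; height = 64 × 2.54 = 162.56 cm.
Mifflin-St Jeor (male): BMR = 10(69.0909) + 6.25(162.56) − 5(85) + 5 = 690.9091 + 1016 − 425 + 5 = 1286.9091 kcal/day.
TEE = 1286.9091 × 1.375 = 1769.5 kcal/day.
Fat energy = 30% × 1769.5 = 530.85 kcal.
Fat = 530.85 ÷ 9 kcal/g = 58.9833 g.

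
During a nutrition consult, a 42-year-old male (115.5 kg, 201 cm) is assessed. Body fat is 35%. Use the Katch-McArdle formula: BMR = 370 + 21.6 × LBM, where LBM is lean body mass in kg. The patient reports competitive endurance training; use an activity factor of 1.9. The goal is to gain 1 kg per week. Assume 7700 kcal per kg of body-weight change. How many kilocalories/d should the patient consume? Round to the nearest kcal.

LBM = 115.5 × (1 − 0.35) = 75.075 kg. Katch-McArdle: BMR = 370 + 21.6 × 75.075 = 1991.62 kcal/day.
TEE = 1991.62 × 1.9 = 3784.078 kcal/day.
Required daily surplus = 1 × 7700 ÷ 7 = 1100 kcal/day.
Target intake = 3784.078 + 1100 = 4884.078 kcal/day.

4884 kilocalories/d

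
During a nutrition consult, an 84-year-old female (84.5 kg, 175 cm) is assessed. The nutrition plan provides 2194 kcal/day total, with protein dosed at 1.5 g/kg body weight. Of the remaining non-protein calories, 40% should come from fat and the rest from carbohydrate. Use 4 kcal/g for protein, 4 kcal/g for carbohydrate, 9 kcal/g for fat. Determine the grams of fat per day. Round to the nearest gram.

Protein = 1.5 × 84.5 = 126.75 g → 126.75 × 4 = 507 kcal.
Non-protein calories = 2194 − 507 = 1687 kcal.
Fat: 40% × 1687 = 674.8 kcal; carbohydrate: 1012.2 kcal.
Fat: 674.8 kcal ÷ 9 kcal/g = 74.9778 g.

75 g/day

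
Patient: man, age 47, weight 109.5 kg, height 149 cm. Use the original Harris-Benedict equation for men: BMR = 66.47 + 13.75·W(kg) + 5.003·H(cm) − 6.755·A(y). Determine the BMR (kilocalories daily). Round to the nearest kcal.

Harris-Benedict: BMR = 66.47 + 13.75(109.5) + 5.003(149) − 6.755(47) = 2000.057 kcal/day.

2000 kilocalories daily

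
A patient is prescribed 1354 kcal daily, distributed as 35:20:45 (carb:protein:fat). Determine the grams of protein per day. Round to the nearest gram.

Protein energy = 20% × 1354 = 270.8 kcal.
At 4 kcal/g: 270.8 ÷ 4 = 67.7 g.

68 g/day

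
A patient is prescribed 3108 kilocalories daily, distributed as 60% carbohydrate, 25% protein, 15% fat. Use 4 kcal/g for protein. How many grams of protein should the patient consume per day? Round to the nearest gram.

194 g/day

Protein energy = 25% × 3108 = 777 kcal.
At 4 kcal/g: 777 ÷ 4 = 194.25 g.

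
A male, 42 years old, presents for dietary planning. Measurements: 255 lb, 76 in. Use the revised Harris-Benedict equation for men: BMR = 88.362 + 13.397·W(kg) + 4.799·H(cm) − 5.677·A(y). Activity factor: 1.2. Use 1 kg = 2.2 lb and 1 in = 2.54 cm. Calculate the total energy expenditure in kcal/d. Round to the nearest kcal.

Convert to metric: weight = 255 ÷ 2.2 = 115.9091 kg; height = 76 × 2.54 = 193.04 cm.
Harris-Benedict: BMR = 88.362 + 13.397(115.9091) + 4.799(193.04) − 5.677(42) = 2329.1611 kcal/day.
TEE = BMR × activity factor = 2329.1611 × 1.2 = 2794.9933 kcal/day.

2795 kcal/d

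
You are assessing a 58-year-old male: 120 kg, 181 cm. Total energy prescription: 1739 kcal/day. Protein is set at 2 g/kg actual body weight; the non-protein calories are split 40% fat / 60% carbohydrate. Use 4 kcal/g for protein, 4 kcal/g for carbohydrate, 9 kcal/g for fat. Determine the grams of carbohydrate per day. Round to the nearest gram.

117 g/day

Protein = 2 × 120 = 240 g → 240 × 4 = 960 kcal.
Non-protein calories = 1739 − 960 = 779 kcal.
Fat: 40% × 779 = 311.6 kcal; carbohydrate: 467.4 kcal.
Carbohydrate: 467.4 kcal ÷ 4 kcal/g = 116.85 g.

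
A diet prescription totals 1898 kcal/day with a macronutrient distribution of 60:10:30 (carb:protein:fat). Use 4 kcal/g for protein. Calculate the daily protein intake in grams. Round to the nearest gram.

47 g/day

Protein energy = 10% × 1898 = 189.8 kcal.
At 4 kcal/g: 189.8 ÷ 4 = 47.45 g.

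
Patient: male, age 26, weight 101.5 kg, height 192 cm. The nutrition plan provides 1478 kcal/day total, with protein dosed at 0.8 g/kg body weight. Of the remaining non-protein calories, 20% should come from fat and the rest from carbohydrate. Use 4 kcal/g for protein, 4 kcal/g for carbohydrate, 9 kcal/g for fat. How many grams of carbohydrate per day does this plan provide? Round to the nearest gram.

Protein = 0.8 × 101.5 = 81.2 g → 81.2 × 4 = 324.8 kcal.
Non-protein calories = 1478 − 324.8 = 1153.2 kcal.
Fat: 20% × 1153.2 = 230.64 kcal; carbohydrate: 922.56 kcal.
Carbohydrate: 922.56 kcal ÷ 4 kcal/g = 230.64 g.

231 g/day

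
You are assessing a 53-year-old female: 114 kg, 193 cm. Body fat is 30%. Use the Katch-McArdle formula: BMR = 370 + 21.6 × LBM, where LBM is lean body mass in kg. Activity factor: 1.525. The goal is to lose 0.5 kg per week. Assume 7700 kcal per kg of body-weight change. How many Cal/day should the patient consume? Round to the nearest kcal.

LBM = 114 × (1 − 0.3) = 79.8 kg. Katch-McArdle: BMR = 370 + 21.6 × 79.8 = 2093.68 kcal/day.
TEE = 2093.68 × 1.525 = 3192.862 kcal/day.
Required daily deficit = 0.5 × 7700 ÷ 7 = 550 kcal/day.
Target intake = 3192.862 − 550 = 2642.862 kcal/day.

2643 Cal/day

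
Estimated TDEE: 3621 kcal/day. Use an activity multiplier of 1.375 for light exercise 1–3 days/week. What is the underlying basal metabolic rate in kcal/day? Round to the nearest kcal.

BMR = TEE ÷ activity factor = 3621 ÷ 1.375 = 2633.4545 kcal/day.

2633 kcal/day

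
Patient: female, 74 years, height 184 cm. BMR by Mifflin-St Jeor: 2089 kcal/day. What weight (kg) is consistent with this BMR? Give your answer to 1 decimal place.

2089 = 10·W + 6.25(184) − 5(74) − 161
10·W = 2089 − 619 = 1470, so W = 147 kg.

147.0 kg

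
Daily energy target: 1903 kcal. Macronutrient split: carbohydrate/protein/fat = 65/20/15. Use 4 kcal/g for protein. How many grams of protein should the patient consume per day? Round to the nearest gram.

95 g/day

Protein energy = 20% × 1903 = 380.6 kcal.
At 4 kcal/g: 380.6 ÷ 4 = 95.15 g.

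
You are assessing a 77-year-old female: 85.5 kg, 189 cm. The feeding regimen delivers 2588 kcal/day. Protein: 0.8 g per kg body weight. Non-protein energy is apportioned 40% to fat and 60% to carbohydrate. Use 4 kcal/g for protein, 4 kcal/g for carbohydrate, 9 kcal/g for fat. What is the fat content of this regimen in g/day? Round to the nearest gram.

Protein = 0.8 × 85.5 = 68.4 g → 68.4 × 4 = 273.6 kcal.
Non-protein calories = 2588 − 273.6 = 2314.4 kcal.
Fat: 40% × 2314.4 = 925.76 kcal; carbohydrate: 1388.64 kcal.
Fat: 925.76 kcal ÷ 9 kcal/g = 102.8622 g.

103 g/day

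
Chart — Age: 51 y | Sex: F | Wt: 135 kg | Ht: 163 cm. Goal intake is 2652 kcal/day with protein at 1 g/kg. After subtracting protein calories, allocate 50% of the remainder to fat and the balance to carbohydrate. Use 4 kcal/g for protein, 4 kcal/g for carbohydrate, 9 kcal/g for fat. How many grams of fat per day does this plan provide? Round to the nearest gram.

Protein = 1 × 135 = 135 g → 135 × 4 = 540 kcal.
Non-protein calories = 2652 − 540 = 2112 kcal.
Fat: 50% × 2112 = 1056 kcal; carbohydrate: 1056 kcal.
Fat: 1056 kcal ÷ 9 kcal/g = 117.3333 g.

117 g/day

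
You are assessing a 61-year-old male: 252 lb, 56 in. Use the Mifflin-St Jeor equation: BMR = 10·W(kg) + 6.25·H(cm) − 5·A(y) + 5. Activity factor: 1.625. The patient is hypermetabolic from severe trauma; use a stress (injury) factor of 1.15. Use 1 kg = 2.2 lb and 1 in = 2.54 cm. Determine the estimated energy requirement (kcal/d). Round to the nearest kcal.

3241 kcal/d

Convert to metric: weight = 252 ÷ 2.2 = 114.5455 kg; height = 56 × 2.54 = 142.24 cm.
Mifflin-St Jeor (male): BMR = 10(114.5455) + 6.25(142.24) − 5(61) + 5 = 1145.4545 + 889 − 305 + 5 = 1734.4545 kcal/day.
TEE = BMR × activity factor = 1734.4545 × 1.625 = 2818.4886 kcal/day.
Apply stress factor: 2818.4886 × 1.15 = 3241.2619 kcal/day.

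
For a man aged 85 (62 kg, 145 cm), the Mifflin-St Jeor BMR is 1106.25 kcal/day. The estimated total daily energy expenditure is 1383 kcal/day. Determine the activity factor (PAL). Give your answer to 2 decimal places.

1.25

Activity factor = TEE ÷ BMR = 1383 ÷ 1106.25 = 1.25.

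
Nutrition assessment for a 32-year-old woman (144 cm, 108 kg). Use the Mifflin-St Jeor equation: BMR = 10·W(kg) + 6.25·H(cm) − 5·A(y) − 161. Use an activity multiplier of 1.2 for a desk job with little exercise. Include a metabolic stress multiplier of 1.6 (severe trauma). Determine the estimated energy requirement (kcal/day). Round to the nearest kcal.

3185 kcal/day

Mifflin-St Jeor (female): BMR = 10(108) + 6.25(144) − 5(32) − 161 = 1080 + 900 − 160 − 161 = 1659 kcal/day.
TEE = BMR × activity factor = 1659 × 1.2 = 1990.8 kcal/day.
Apply stress factor: 1990.8 × 1.6 = 3185.28 kcal/day.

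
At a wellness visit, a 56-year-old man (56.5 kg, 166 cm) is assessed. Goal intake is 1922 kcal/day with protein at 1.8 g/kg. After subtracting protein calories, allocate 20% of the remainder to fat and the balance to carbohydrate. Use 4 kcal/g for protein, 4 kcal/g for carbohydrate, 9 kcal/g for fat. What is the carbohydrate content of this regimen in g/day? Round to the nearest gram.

Protein = 1.8 × 56.5 = 101.7 g → 101.7 × 4 = 406.8 kcal.
Non-protein calories = 1922 − 406.8 = 1515.2 kcal.
Fat: 20% × 1515.2 = 303.04 kcal; carbohydrate: 1212.16 kcal.
Carbohydrate: 1212.16 kcal ÷ 4 kcal/g = 303.04 g.

303 g/day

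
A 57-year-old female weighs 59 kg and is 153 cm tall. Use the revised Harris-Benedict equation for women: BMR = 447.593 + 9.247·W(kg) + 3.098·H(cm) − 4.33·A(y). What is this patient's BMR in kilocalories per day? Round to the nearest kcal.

1220 kilocalories per day

Harris-Benedict: BMR = 447.593 + 9.247(59) + 3.098(153) − 4.33(57) = 1220.35 kcal/day.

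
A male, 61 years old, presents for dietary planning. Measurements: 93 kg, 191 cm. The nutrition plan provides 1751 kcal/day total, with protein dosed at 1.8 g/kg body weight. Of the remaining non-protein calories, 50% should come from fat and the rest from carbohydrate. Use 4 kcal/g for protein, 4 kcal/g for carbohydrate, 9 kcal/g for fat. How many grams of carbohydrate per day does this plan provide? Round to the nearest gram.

Protein = 1.8 × 93 = 167.4 g → 167.4 × 4 = 669.6 kcal.
Non-protein calories = 1751 − 669.6 = 1081.4 kcal.
Fat: 50% × 1081.4 = 540.7 kcal; carbohydrate: 540.7 kcal.
Carbohydrate: 540.7 kcal ÷ 4 kcal/g = 135.175 g.

135 g/day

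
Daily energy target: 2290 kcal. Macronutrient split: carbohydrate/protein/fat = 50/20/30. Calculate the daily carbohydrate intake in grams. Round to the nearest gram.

286 g/day

Carbohydrate energy = 50% × 2290 = 1145 kcal.
At 4 kcal/g: 1145 ÷ 4 = 286.25 g.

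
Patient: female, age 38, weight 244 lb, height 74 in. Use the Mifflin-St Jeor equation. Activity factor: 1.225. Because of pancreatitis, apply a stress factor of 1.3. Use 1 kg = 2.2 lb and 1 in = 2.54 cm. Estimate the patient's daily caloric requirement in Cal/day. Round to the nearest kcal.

Convert to metric: weight = 244 ÷ 2.2 = 110.9091 kg; height = 74 × 2.54 = 187.96 cm.
Mifflin-St Jeor (female): BMR = 10(110.9091) + 6.25(187.96) − 5(38) − 161 = 1109.0909 + 1174.75 − 190 − 161 = 1932.8409 kcal/day.
TEE = BMR × activity factor = 1932.8409 × 1.225 = 2367.7301 kcal/day.
Apply stress factor: 2367.7301 × 1.3 = 3078.0491 kcal/day.

3078 Cal/day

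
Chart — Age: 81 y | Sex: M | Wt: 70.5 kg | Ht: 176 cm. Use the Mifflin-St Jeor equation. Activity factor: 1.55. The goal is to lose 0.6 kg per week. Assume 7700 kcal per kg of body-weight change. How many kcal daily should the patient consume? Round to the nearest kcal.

1518 kcal daily

Mifflin-St Jeor (male): BMR = 10(70.5) + 6.25(176) − 5(81) + 5 = 705 + 1100 − 405 + 5 = 1405 kcal/day.
TEE = 1405 × 1.55 = 2177.75 kcal/day.
Required daily deficit = 0.6 × 7700 ÷ 7 = 660 kcal/day.
Target intake = 2177.75 − 660 = 1517.75 kcal/day.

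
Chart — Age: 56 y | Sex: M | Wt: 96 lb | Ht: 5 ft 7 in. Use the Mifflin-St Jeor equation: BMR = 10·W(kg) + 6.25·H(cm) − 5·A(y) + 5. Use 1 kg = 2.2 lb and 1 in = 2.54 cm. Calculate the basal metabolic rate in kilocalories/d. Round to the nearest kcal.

1225 kilocalories/d

Convert to metric: weight = 96 ÷ 2.2 = 43.6364 kg; height = (5×12 + 7) × 2.54 = 67 × 2.54 = 170.18 cm.
Mifflin-St Jeor (male): BMR = 10(43.6364) + 6.25(170.18) − 5(56) + 5 = 436.3636 + 1063.625 − 280 + 5 = 1224.9886 kcal/day.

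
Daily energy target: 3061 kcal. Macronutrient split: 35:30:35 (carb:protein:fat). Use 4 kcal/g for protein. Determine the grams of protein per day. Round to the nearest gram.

230 g/day

Protein energy = 30% × 3061 = 918.3 kcal.
At 4 kcal/g: 918.3 ÷ 4 = 229.575 g.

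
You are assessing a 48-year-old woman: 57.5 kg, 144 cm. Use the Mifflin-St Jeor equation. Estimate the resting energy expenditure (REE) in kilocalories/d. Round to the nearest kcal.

1074 kilocalories/d

Mifflin-St Jeor (female): BMR = 10(57.5) + 6.25(144) − 5(48) − 161 = 575 + 900 − 240 − 161 = 1074 kcal/day.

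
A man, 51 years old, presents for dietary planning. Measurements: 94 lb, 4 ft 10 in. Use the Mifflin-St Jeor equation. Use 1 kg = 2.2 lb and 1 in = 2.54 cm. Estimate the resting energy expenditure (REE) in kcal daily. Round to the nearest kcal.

1098 kcal daily

Convert to metric: weight = 94 ÷ 2.2 = 42.7273 kg; height = (4×12 + 10) × 2.54 = 58 × 2.54 = 147.32 cm.
Mifflin-St Jeor (male): BMR = 10(42.7273) + 6.25(147.32) − 5(51) + 5 = 427.2727 + 920.75 − 255 + 5 = 1098.0227 kcal/day.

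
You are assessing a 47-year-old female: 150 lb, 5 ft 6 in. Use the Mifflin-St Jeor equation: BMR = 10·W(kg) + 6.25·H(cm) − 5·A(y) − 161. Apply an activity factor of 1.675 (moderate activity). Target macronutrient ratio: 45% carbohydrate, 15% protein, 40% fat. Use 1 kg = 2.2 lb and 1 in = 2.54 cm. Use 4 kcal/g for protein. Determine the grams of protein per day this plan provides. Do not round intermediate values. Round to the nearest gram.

84 g/day

Convert to metric: weight = 150 ÷ 2.2 = 68.1818 kg; height = (5×12 + 6) × 2.54 = 66 × 2.54 = 167.64 cm.
Mifflin-St Jeor (female): BMR = 10(68.1818) + 6.25(167.64) − 5(47) − 161 = 681.8182 + 1047.75 − 235 − 161 = 1333.5682 kcal/day.
TEE = 1333.5682 × 1.675 = 2233.7267 kcal/day.
Protein energy = 15% × 2233.7267 = 335.059 kcal.
Protein = 335.059 ÷ 4 kcal/g = 83.7648 g.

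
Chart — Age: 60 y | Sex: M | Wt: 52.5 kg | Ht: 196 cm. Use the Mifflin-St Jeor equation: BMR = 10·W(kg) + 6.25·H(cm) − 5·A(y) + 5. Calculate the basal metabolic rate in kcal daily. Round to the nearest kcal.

Mifflin-St Jeor (male): BMR = 10(52.5) + 6.25(196) − 5(60) + 5 = 525 + 1225 − 300 + 5 = 1455 kcal/day.

1455 kcal daily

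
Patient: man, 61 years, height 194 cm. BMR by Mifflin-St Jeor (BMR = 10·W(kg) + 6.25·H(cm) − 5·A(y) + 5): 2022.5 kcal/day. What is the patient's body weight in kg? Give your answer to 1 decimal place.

111.0 kg

2022.5 = 10·W + 6.25(194) − 5(61) + 5
10·W = 2022.5 − 912.5 = 1110, so W = 111 kg.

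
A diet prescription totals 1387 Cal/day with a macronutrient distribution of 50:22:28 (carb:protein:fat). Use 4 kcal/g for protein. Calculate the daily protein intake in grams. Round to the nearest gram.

Protein energy = 22% × 1387 = 305.14 kcal.
At 4 kcal/g: 305.14 ÷ 4 = 76.285 g.

76 g/day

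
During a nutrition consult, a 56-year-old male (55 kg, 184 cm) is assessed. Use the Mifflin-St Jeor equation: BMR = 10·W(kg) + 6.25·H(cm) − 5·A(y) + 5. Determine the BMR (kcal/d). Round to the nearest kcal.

Mifflin-St Jeor (male): BMR = 10(55) + 6.25(184) − 5(56) + 5 = 550 + 1150 − 280 + 5 = 1425 kcal/day.

1425 kcal/d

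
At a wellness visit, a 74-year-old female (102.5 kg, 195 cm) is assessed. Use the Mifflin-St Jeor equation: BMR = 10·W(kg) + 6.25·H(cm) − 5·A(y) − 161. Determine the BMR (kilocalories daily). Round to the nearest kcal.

Mifflin-St Jeor (female): BMR = 10(102.5) + 6.25(195) − 5(74) − 161 = 1025 + 1218.75 − 370 − 161 = 1712.75 kcal/day.

1713 kilocalories daily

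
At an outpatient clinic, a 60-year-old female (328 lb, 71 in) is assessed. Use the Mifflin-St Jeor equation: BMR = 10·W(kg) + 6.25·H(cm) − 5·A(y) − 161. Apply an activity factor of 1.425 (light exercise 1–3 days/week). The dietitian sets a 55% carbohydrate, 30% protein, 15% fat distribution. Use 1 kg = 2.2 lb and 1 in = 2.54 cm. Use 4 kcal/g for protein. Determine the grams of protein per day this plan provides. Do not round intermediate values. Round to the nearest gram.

231 g/day

Convert to metric: weight = 328 ÷ 2.2 = 149.0909 kg; height = 71 × 2.54 = 180.34 cm.
Mifflin-St Jeor (female): BMR = 10(149.0909) + 6.25(180.34) − 5(60) − 161 = 1490.9091 + 1127.125 − 300 − 161 = 2157.0341 kcal/day.
TEE = 2157.0341 × 1.425 = 3073.7736 kcal/day.
Protein energy = 30% × 3073.7736 = 922.1321 kcal.
Protein = 922.1321 ÷ 4 kcal/g = 230.533 g.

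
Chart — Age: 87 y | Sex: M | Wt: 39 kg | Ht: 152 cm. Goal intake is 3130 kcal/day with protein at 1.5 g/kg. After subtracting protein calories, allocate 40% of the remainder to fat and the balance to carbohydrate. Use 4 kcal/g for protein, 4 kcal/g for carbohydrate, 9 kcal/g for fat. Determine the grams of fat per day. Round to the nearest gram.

129 g/day

Protein = 1.5 × 39 = 58.5 g → 58.5 × 4 = 234 kcal.
Non-protein calories = 3130 − 234 = 2896 kcal.
Fat: 40% × 2896 = 1158.4 kcal; carbohydrate: 1737.6 kcal.
Fat: 1158.4 kcal ÷ 9 kcal/g = 128.7111 g.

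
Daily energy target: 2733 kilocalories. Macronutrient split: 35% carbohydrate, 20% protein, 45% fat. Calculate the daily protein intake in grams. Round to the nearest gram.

137 g/day

Protein energy = 20% × 2733 = 546.6 kcal.
At 4 kcal/g: 546.6 ÷ 4 = 136.65 g.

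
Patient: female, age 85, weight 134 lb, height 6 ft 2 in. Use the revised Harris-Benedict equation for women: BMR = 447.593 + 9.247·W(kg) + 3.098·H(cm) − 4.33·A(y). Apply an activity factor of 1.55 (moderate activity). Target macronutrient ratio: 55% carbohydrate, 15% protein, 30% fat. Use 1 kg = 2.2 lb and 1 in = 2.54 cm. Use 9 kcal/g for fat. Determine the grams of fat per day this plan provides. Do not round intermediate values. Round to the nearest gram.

63 g/day

Convert to metric: weight = 134 ÷ 2.2 = 60.9091 kg; height = (6×12 + 2) × 2.54 = 74 × 2.54 = 187.96 cm.
Harris-Benedict: BMR = 447.593 + 9.247(60.9091) + 3.098(187.96) − 4.33(85) = 1225.0694 kcal/day.
TEE = 1225.0694 × 1.55 = 1898.8576 kcal/day.
Fat energy = 30% × 1898.8576 = 569.6573 kcal.
Fat = 569.6573 ÷ 9 kcal/g = 63.2953 g.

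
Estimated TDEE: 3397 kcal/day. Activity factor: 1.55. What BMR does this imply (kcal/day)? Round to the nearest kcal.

BMR = TEE ÷ activity factor = 3397 ÷ 1.55 = 2191.6129 kcal/day.

2192 kcal/day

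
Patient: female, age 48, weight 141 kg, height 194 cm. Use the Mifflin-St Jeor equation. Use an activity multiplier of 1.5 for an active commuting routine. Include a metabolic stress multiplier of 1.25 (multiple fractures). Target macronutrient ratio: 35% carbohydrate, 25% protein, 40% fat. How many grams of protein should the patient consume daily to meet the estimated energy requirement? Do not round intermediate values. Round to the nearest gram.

Mifflin-St Jeor (female): BMR = 10(141) + 6.25(194) − 5(48) − 161 = 1410 + 1212.5 − 240 − 161 = 2221.5 kcal/day.
TEE = 2221.5 × 1.5 = 3332.25 kcal/day.
With stress factor 1.25: 3332.25 × 1.25 = 4165.3125 kcal/day.
Protein energy = 25% × 4165.3125 = 1041.3281 kcal.
Protein = 1041.3281 ÷ 4 kcal/g = 260.332 g.

260 g/day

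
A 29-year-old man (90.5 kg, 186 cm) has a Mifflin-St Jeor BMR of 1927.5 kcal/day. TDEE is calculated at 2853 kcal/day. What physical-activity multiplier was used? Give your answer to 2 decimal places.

Activity factor = TEE ÷ BMR = 2853 ÷ 1927.5 = 1.48.

1.48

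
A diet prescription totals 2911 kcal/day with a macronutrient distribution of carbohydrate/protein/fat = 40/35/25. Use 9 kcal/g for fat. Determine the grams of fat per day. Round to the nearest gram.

81 g/day

Fat energy = 25% × 2911 = 727.75 kcal.
At 9 kcal/g: 727.75 ÷ 9 = 80.8611 g.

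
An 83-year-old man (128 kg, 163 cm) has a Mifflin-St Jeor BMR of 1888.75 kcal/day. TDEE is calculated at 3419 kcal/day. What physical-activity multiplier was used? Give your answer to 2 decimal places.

Activity factor = TEE ÷ BMR = 3419 ÷ 1888.75 = 1.81.

1.81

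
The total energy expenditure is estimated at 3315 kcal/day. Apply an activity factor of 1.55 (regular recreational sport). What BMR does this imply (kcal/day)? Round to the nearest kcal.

2139 kcal/day

BMR = TEE ÷ activity factor = 3315 ÷ 1.55 = 2138.7097 kcal/day.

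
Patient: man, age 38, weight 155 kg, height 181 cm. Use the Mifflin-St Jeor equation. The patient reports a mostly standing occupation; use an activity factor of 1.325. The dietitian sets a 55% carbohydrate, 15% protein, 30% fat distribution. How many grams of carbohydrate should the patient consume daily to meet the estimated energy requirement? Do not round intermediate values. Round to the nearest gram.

455 g/day

Mifflin-St Jeor (male): BMR = 10(155) + 6.25(181) − 5(38) + 5 = 1550 + 1131.25 − 190 + 5 = 2496.25 kcal/day.
TEE = 2496.25 × 1.325 = 3307.5313 kcal/day.
Carbohydrate energy = 55% × 3307.5313 = 1819.1422 kcal.
Carbohydrate = 1819.1422 ÷ 4 kcal/g = 454.7855 g.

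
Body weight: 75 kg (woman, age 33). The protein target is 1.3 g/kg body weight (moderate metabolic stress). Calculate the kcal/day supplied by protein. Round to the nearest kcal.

Protein = 1.3 g/kg × 75 kg = 97.5 g/day.
Protein energy = 97.5 g × 4 kcal/g = 390 kcal/day.

390 kcal/day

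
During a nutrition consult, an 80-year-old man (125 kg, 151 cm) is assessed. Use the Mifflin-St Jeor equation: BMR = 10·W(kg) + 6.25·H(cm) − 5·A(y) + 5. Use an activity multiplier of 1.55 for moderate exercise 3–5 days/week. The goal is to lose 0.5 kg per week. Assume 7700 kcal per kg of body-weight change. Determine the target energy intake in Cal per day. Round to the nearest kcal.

Mifflin-St Jeor (male): BMR = 10(125) + 6.25(151) − 5(80) + 5 = 1250 + 943.75 − 400 + 5 = 1798.75 kcal/day.
TEE = 1798.75 × 1.55 = 2788.0625 kcal/day.
Required daily deficit = 0.5 × 7700 ÷ 7 = 550 kcal/day.
Target intake = 2788.0625 − 550 = 2238.0625 kcal/day.

2238 Cal per day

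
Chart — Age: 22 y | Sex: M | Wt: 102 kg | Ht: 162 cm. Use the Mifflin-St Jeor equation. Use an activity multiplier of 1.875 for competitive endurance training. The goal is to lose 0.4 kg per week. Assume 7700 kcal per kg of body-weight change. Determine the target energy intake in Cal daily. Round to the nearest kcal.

Mifflin-St Jeor (male): BMR = 10(102) + 6.25(162) − 5(22) + 5 = 1020 + 1012.5 − 110 + 5 = 1927.5 kcal/day.
TEE = 1927.5 × 1.875 = 3614.0625 kcal/day.
Required daily deficit = 0.4 × 7700 ÷ 7 = 440 kcal/day.
Target intake = 3614.0625 − 440 = 3174.0625 kcal/day.

3174 Cal daily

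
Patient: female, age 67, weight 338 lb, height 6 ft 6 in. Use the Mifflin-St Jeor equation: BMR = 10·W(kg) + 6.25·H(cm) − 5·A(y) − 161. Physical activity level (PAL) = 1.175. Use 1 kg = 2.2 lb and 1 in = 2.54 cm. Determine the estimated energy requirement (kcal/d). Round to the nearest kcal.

2677 kcal/d

Convert to metric: weight = 338 ÷ 2.2 = 153.6364 kg; height = (6×12 + 6) × 2.54 = 78 × 2.54 = 198.12 cm.
Mifflin-St Jeor (female): BMR = 10(153.6364) + 6.25(198.12) − 5(67) − 161 = 1536.3636 + 1238.25 − 335 − 161 = 2278.6136 kcal/day.
TEE = BMR × activity factor = 2278.6136 × 1.175 = 2677.371 kcal/day.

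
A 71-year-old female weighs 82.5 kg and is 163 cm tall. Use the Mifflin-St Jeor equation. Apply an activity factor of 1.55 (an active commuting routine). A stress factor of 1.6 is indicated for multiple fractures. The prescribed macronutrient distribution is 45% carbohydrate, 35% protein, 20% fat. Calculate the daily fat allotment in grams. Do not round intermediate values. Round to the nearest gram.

73 g/day

Mifflin-St Jeor (female): BMR = 10(82.5) + 6.25(163) − 5(71) − 161 = 825 + 1018.75 − 355 − 161 = 1327.75 kcal/day.
TEE = 1327.75 × 1.55 = 2058.0125 kcal/day.
With stress factor 1.6: 2058.0125 × 1.6 = 3292.82 kcal/day.
Fat energy = 20% × 3292.82 = 658.564 kcal.
Fat = 658.564 ÷ 9 kcal/g = 73.1738 g.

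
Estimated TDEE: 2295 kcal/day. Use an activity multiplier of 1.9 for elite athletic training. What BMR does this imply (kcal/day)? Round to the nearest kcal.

1208 kcal/day

BMR = TEE ÷ activity factor = 2295 ÷ 1.9 = 1207.8947 kcal/day.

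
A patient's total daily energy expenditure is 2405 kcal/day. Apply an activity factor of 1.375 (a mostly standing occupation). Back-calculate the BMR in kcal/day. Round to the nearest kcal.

BMR = TEE ÷ activity factor = 2405 ÷ 1.375 = 1749.0909 kcal/day.

1749 kcal/day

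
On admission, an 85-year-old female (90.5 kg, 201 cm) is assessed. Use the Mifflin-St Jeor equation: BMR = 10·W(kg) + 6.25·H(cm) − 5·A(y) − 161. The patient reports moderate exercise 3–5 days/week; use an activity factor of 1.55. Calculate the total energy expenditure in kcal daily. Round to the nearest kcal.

Mifflin-St Jeor (female): BMR = 10(90.5) + 6.25(201) − 5(85) − 161 = 905 + 1256.25 − 425 − 161 = 1575.25 kcal/day.
TEE = BMR × activity factor = 1575.25 × 1.55 = 2441.6375 kcal/day.

2442 kcal daily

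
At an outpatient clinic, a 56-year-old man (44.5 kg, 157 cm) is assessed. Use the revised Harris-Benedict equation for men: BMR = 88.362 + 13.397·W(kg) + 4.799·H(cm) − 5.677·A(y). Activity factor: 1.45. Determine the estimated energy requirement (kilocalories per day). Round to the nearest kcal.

Harris-Benedict: BMR = 88.362 + 13.397(44.5) + 4.799(157) − 5.677(56) = 1120.0595 kcal/day.
TEE = BMR × activity factor = 1120.0595 × 1.45 = 1624.0863 kcal/day.

1624 kilocalories per day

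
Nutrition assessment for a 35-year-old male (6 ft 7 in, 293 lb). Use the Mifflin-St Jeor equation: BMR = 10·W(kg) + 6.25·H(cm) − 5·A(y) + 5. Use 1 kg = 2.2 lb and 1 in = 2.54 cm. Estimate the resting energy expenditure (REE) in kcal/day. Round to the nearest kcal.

Convert to metric: weight = 293 ÷ 2.2 = 133.1818 kg; height = (6×12 + 7) × 2.54 = 79 × 2.54 = 200.66 cm.
Mifflin-St Jeor (male): BMR = 10(133.1818) + 6.25(200.66) − 5(35) + 5 = 1331.8182 + 1254.125 − 175 + 5 = 2415.9432 kcal/day.

2416 kcal/day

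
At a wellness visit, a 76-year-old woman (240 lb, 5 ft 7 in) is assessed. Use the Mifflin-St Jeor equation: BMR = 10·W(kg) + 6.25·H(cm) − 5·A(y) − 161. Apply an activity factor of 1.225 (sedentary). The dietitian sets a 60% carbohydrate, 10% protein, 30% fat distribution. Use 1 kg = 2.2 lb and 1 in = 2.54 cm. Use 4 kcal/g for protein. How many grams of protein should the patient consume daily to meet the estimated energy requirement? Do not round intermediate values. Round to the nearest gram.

Convert to metric: weight = 240 ÷ 2.2 = 109.0909 kg; height = (5×12 + 7) × 2.54 = 67 × 2.54 = 170.18 cm.
Mifflin-St Jeor (female): BMR = 10(109.0909) + 6.25(170.18) − 5(76) − 161 = 1090.9091 + 1063.625 − 380 − 161 = 1613.5341 kcal/day.
TEE = 1613.5341 × 1.225 = 1976.5793 kcal/day.
Protein energy = 10% × 1976.5793 = 197.6579 kcal.
Protein = 197.6579 ÷ 4 kcal/g = 49.4145 g.

49 g/day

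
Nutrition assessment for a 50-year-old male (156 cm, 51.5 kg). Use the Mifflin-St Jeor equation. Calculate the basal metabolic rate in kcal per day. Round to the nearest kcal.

1245 kcal per day

Mifflin-St Jeor (male): BMR = 10(51.5) + 6.25(156) − 5(50) + 5 = 515 + 975 − 250 + 5 = 1245 kcal/day.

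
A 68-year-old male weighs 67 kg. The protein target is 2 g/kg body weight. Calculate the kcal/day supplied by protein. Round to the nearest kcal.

Protein = 2 g/kg × 67 kg = 134 g/day.
Protein energy = 134 g × 4 kcal/g = 536 kcal/day.

536 kcal/day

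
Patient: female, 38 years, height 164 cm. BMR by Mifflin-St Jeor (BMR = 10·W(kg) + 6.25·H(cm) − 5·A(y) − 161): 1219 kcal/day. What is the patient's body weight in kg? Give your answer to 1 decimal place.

54.5 kg

1219 = 10·W + 6.25(164) − 5(38) − 161
10·W = 1219 − 674 = 545, so W = 54.5 kg.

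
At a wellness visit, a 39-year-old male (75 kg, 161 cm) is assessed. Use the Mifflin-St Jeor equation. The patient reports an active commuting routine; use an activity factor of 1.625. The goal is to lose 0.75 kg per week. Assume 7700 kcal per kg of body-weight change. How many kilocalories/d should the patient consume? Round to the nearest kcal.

Mifflin-St Jeor (male): BMR = 10(75) + 6.25(161) − 5(39) + 5 = 750 + 1006.25 − 195 + 5 = 1566.25 kcal/day.
TEE = 1566.25 × 1.625 = 2545.1563 kcal/day.
Required daily deficit = 0.75 × 7700 ÷ 7 = 825 kcal/day.
Target intake = 2545.1563 − 825 = 1720.1563 kcal/day.

1720 kilocalories/d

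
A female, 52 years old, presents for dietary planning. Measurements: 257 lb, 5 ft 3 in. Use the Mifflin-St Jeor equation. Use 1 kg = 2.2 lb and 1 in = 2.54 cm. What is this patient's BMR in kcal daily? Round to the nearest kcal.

Convert to metric: weight = 257 ÷ 2.2 = 116.8182 kg; height = (5×12 + 3) × 2.54 = 63 × 2.54 = 160.02 cm.
Mifflin-St Jeor (female): BMR = 10(116.8182) + 6.25(160.02) − 5(52) − 161 = 1168.1818 + 1000.125 − 260 − 161 = 1747.3068 kcal/day.

1747 kcal daily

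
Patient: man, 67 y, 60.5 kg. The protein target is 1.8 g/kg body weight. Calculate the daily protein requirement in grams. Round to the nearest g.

109 g/day

Protein = 1.8 g/kg × 60.5 kg = 108.9 g/day.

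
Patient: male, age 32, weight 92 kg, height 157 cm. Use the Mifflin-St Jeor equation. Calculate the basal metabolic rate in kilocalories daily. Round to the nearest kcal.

1746 kilocalories daily

Mifflin-St Jeor (male): BMR = 10(92) + 6.25(157) − 5(32) + 5 = 920 + 981.25 − 160 + 5 = 1746.25 kcal/day.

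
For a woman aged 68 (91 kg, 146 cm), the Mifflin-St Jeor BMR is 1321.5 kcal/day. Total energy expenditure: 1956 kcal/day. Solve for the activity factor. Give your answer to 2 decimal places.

Activity factor = TEE ÷ BMR = 1956 ÷ 1321.5 = 1.48.

1.48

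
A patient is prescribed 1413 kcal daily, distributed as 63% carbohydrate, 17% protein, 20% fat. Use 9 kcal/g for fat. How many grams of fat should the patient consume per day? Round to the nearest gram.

Fat energy = 20% × 1413 = 282.6 kcal.
At 9 kcal/g: 282.6 ÷ 9 = 31.4 g.

31 g/day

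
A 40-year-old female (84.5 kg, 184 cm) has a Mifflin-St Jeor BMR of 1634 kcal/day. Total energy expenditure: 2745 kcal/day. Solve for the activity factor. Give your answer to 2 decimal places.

Activity factor = TEE ÷ BMR = 2745 ÷ 1634 = 1.68.

1.68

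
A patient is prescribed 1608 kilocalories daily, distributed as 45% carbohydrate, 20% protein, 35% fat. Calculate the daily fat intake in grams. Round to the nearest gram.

63 g/day

Fat energy = 35% × 1608 = 562.8 kcal.
At 9 kcal/g: 562.8 ÷ 9 = 62.5333 g.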